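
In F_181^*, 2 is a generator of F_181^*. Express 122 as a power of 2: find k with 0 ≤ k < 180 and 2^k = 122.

126

Baby-step giant-step with m = ceil(sqrt(180)) = 14.
Baby table (2^j mod 181 for j=0..13):
  0:1  1:2  2:4  3:8  4:16  5:32  6:64  7:128
  8:75  9:150  10:119  11:57  12:114  13:47
Giant step factor: 2^(-14) ≡ 52 (mod 181).
Scan 122·52^i mod 181 for i = 0, 1, …:
  i=0: 122   i=1: 9   i=2: 106   i=3: 82
  i=4: 101   i=5: 3   i=6: 156   i=7: 148
  i=8: 94   i=9: 1
Match at i=9, j=0: k = 9·14 + 0 = 126.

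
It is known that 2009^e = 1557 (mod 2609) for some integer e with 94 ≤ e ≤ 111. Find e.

Compute 2009^94 mod 2609 = 1160, then multiply by 2009 repeatedly:
  2009^94=1160  2009^95=603  2009^96=851  2009^97=764  2009^98=784
  2009^99=1829  2009^100=989  2009^101=1452  2009^102=206  2009^103=1632
  2009^104=1784  2009^105=1899  2009^106=733  2009^107=1121  2009^108=522
  2009^109=2489  2009^110=1557
Found 1557 at exponent 110.

110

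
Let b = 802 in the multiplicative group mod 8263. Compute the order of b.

918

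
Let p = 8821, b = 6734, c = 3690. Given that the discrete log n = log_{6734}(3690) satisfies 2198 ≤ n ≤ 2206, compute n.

Compute 6734^2198 mod 8821 = 1110, then multiply by 6734 repeatedly:
  6734^2198=1110  6734^2199=3353  6734^2200=6163  6734^2201=7658  6734^2202=1406
  6734^2203=3071  6734^2204=3690
Found 3690 at exponent 2204.

2204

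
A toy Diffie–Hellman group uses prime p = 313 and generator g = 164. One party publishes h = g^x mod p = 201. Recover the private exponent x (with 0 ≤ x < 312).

259

Baby-step giant-step with m = ceil(sqrt(312)) = 18.
Baby table (164^j mod 313 for j=0..17):
  0:1  1:164  2:291  3:148  4:171  5:187  6:307  7:268
  8:132  9:51  10:226  11:130  12:36  13:270  14:147  15:7
  16:209  17:159
Giant step factor: 164^(-18) ≡ 71 (mod 313).
Scan 201·71^i mod 313 for i = 0, 1, …:
  i=0: 201   i=1: 186   i=2: 60   i=3: 191
  i=4: 102   i=5: 43   i=6: 236   i=7: 167
  i=8: 276   i=9: 190     …   i=13: 17
  i=14: 268
Match at i=14, j=7: x = 14·18 + 7 = 259.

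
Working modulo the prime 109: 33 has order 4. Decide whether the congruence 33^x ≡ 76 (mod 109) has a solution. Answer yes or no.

yes

76 ∈ ⟨33⟩ iff 76^4 ≡ 1 (mod 109), since |⟨33⟩| = 4.
76^4 mod 109 = 1.
Since 1 = 1, 76 lies in the subgroup.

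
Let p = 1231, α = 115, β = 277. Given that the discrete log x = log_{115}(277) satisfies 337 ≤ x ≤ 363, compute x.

358

Compute 115^337 mod 1231 = 436, then multiply by 115 repeatedly:
  115^337=436  115^338=900  115^339=96  115^340=1192  115^341=439
  115^342=14  115^343=379  115^344=500  115^345=874  115^346=799
  115^347=791  115^348=1102  115^349=1168  115^350=141  115^351=212
  115^352=991  115^353=713  115^354=749  115^355=1196  115^356=899
  115^357=1212  115^358=277
Found 277 at exponent 358.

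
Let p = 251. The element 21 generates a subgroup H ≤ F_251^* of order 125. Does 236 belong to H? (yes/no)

236 ∈ ⟨21⟩ iff 236^125 ≡ 1 (mod 251), since |⟨21⟩| = 125.
236^125 mod 251 = 250.
Since 250 ≠ 1, 236 does not lie in the subgroup.

no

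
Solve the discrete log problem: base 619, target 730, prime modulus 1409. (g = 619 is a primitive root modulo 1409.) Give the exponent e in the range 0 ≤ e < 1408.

Baby-step giant-step with m = ceil(sqrt(1408)) = 38.
Baby table (619^j mod 1409 for j=0..37):
  0:1  1:619  2:1322  3:1098  4:524  5:286  6:909  7:480
  8:1230  9:510  10:74  11:718  12:607  13:939  14:733  15:29
  16:1043  17:295  18:844  19:1106  20:1249  21:999  22:1239  23:445
  24:700  25:737  26:1096  27:695  28:460  29:122  30:841  31:658
  32:101  33:523  34:1076  35:996  36:791  37:706
Giant step factor: 619^(-38) ≡ 195 (mod 1409).
Scan 730·195^i mod 1409 for i = 0, 1, …:
  i=0: 730   i=1: 41   i=2: 950   i=3: 671
  i=4: 1217   i=5: 603   i=6: 638   i=7: 418
  i=8: 1197   i=9: 930     …   i=31: 856
  i=32: 658
Match at i=32, j=31: e = 32·38 + 31 = 1247.

1247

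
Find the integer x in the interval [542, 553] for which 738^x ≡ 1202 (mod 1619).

Compute 738^542 mod 1619 = 38, then multiply by 738 repeatedly:
  738^542=38  738^543=521  738^544=795  738^545=632  738^546=144
  738^547=1037  738^548=1138  738^549=1202
Found 1202 at exponent 549.

549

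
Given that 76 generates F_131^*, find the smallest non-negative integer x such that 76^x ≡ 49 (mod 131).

86

Baby-step giant-step with m = ceil(sqrt(130)) = 12.
Baby table (76^j mod 131 for j=0..11):
  0:1  1:76  2:12  3:126  4:13  5:71  6:25  7:66
  8:38  9:6  10:63  11:72
Giant step factor: 76^(-12) ≡ 48 (mod 131).
Scan 49·48^i mod 131 for i = 0, 1, …:
  i=0: 49   i=1: 125   i=2: 105   i=3: 62
  i=4: 94   i=5: 58   i=6: 33   i=7: 12
Match at i=7, j=2: x = 7·12 + 2 = 86.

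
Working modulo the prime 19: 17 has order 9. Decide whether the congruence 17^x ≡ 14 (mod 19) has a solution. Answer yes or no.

no

⟨17⟩ has order 9; its elements mod 19 are {1, 4, 5, 6, 7, 9, 11, 16, 17}.
14 is not in this set.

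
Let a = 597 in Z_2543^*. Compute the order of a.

2542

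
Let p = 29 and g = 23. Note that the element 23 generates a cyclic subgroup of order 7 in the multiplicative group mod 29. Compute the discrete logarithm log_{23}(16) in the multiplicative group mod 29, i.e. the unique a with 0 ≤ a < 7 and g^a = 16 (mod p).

3

Successive powers of 23 modulo 29:
  23^0=1  23^1=23  23^2=7  23^3=16
So 23^3 ≡ 16 (mod 29), giving a = 3.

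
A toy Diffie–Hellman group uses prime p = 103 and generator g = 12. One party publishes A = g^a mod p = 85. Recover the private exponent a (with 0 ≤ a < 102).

Baby-step giant-step with m = ceil(sqrt(102)) = 11.
Baby table (12^j mod 103 for j=0..10):
  0:1  1:12  2:41  3:80  4:33  5:87  6:14  7:65
  8:59  9:90  10:50
Giant step factor: 12^(-11) ≡ 40 (mod 103).
Scan 85·40^i mod 103 for i = 0, 1, …:
  i=0: 85   i=1: 1
Match at i=1, j=0: a = 1·11 + 0 = 11.

11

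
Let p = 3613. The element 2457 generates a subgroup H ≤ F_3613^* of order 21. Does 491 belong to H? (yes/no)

no

491 ∈ ⟨2457⟩ iff 491^21 ≡ 1 (mod 3613), since |⟨2457⟩| = 21.
491^21 mod 3613 = 2666.
Since 2666 ≠ 1, 491 does not lie in the subgroup.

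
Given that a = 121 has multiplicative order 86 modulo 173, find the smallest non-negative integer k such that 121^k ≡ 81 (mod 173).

36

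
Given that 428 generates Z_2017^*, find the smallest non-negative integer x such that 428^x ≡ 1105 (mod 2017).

1749

Baby-step giant-step with m = ceil(sqrt(2016)) = 45.
Baby table (428^j mod 2017 for j=0..44):
  0:1  1:428  2:1654  3:1962  4:664  5:1812  6:1008  7:1803
  8:1190  9:1036  10:1685  11:1111  12:1513  13:107  14:1422  15:1499
  16:166  17:453  18:252  19:955  20:1306  21:259  22:1934  23:782
  24:1891  25:531  26:1364  27:879  28:1050  29:1626  30:63  31:743
  32:1335  33:569  34:1492  35:1204  36:977  37:637  38:341  39:724
  40:1271  41:1415  42:520  43:690  44:838
Giant step factor: 428^(-45) ≡ 39 (mod 2017).
Scan 1105·39^i mod 2017 for i = 0, 1, …:
  i=0: 1105   i=1: 738   i=2: 544   i=3: 1046
  i=4: 454   i=5: 1570   i=6: 720   i=7: 1859
  i=8: 1906   i=9: 1722     …   i=37: 122
  i=38: 724
Match at i=38, j=39: x = 38·45 + 39 = 1749.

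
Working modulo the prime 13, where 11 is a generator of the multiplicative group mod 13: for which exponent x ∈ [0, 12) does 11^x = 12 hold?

6

Successive powers of 11 modulo 13:
  11^0=1  11^1=11  11^2=4  11^3=5  11^4=3  11^5=7
  11^6=12
So 11^6 ≡ 12 (mod 13), giving x = 6.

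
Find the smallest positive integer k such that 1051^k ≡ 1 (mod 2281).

2280

The order of 1051 must divide p − 1 = 2280 = 2^3 · 3 · 5 · 19.
Divisors: 1, 2, 3, 4, 5, 6, 8, 10, 12, 15, 19, 20, 24, 30, 38, 40, 57, 60, 76, 95, 114, 120, 152, 190, 228, 285, 380, 456, 570, 760, 1140, 2280.
Check each in increasing order: 1051^1 ≡ 1051;  1051^2 ≡ 597;  1051^3 ≡ 172;  1051^4 ≡ 573;  1051^5 ≡ 39;  1051^6 ≡ 2212;  1051^8 ≡ 2146;  1051^10 ≡ 1521;  1051^12 ≡ 199;  1051^15 ≡ 13;  1051^19 ≡ 606;  1051^20 ≡ 507;  1051^24 ≡ 824;  1051^30 ≡ 169;  1051^38 ≡ 2276;  1051^40 ≡ 1577;  1051^57 ≡ 1532;  1051^60 ≡ 1189;  1051^76 ≡ 25;  1051^95 ≡ 1464;  1051^114 ≡ 2156;  1051^120 ≡ 1782;  1051^152 ≡ 625;  1051^190 ≡ 1437;  1051^228 ≡ 1939;  1051^285 ≡ 686;  1051^380 ≡ 664;  1051^456 ≡ 633;  1051^570 ≡ 710;  1051^760 ≡ 663;  1051^1140 ≡ 2280;  1051^2280 ≡ 1.
Smallest exponent giving 1 is 2280.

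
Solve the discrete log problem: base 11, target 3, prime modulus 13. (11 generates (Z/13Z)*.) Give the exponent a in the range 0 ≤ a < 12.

Successive powers of 11 modulo 13:
  11^0=1  11^1=11  11^2=4  11^3=5  11^4=3
So 11^4 ≡ 3 (mod 13), giving a = 4.

4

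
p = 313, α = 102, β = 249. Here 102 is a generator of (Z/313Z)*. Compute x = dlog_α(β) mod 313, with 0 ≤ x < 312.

120

Baby-step giant-step with m = ceil(sqrt(312)) = 18.
Baby table (102^j mod 313 for j=0..17):
  0:1  1:102  2:75  3:138  4:304  5:21  6:264  7:10
  8:81  9:124  10:128  11:223  12:210  13:136  14:100  15:184
  16:301  17:28
Giant step factor: 102^(-18) ≡ 305 (mod 313).
Scan 249·305^i mod 313 for i = 0, 1, …:
  i=0: 249   i=1: 199   i=2: 286   i=3: 216
  i=4: 150   i=5: 52   i=6: 210
Match at i=6, j=12: x = 6·18 + 12 = 120.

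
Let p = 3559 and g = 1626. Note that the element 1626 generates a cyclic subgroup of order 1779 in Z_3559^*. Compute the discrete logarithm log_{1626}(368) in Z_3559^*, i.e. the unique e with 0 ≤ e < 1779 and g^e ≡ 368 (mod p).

Baby-step giant-step with m = ceil(sqrt(1779)) = 43.
Baby table (1626^j mod 3559 for j=0..42):
  0:1  1:1626  2:3098  3:1363  4:2540  5:1600  6:3530  7:2672
  8:2692  9:3181  10:1079  11:3426  12:841  13:810  14:230  15:285
  16:740  17:298  18:524  19:1423  20:448  21:2412  22:3453  23:2035
  24:2599  25:1441  26:1244  27:1232  28:3074  29:1488  30:2927  31:919
  32:3073  33:3421  34:3388  35:3115  36:533  37:1821  38:3417  39:443
  40:1400  41:2199  42:2338
Giant step factor: 1626^(-43) ≡ 2626 (mod 3559).
Scan 368·2626^i mod 3559 for i = 0, 1, …:
  i=0: 368   i=1: 1879   i=2: 1480   i=3: 52
  i=4: 1310   i=5: 2066   i=6: 1400
Match at i=6, j=40: e = 6·43 + 40 = 298.

298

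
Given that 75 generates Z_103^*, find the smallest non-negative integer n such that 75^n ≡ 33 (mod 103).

92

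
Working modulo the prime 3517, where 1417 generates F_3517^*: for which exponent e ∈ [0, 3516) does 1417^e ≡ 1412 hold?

1279

Baby-step giant-step with m = ceil(sqrt(3516)) = 60.
Baby table (1417^j mod 3517 for j=0..59):
  0:1  1:1417  2:3199  3:3087  4:2648  5:3094  6:2016  7:868
  8:2523  9:1819  10:3079  11:1863  12:2121  13:1939  14:786  15:2390
  16:3276  17:3169  18:2781  19:1637  20:1926  21:3467  22:3007  23:1832
  24:398  25:1246  26:48  27:1193  28:2321  29:462  30:492  31:798
  32:1809  33:2977  34:1526  35:2904  36:78  37:1499  38:3332  39:1630
  40:2558  41:2176  42:2500  43:881  44:3359  45:1202  46:1006  47:1117
  48:139  49:11  50:1519  51:19  52:2304  53:992  54:2381  55:1074
  56:2514  57:3134  58:2424  59:2216
Giant step factor: 1417^(-60) ≡ 231 (mod 3517).
Scan 1412·231^i mod 3517 for i = 0, 1, …:
  i=0: 1412   i=1: 2608   i=2: 1041   i=3: 1315
  i=4: 1303   i=5: 2048   i=6: 1810   i=7: 3104
  i=8: 3073   i=9: 2946     …   i=20: 1895
  i=21: 1637
Match at i=21, j=19: e = 21·60 + 19 = 1279.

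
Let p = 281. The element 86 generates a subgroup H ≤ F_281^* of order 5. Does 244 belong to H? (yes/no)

no

⟨86⟩ has order 5; its elements mod 281 are {1, 86, 90, 153, 232}.
244 is not in this set.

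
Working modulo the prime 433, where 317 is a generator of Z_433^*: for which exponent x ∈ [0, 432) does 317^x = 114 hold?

71

Baby-step giant-step with m = ceil(sqrt(432)) = 21.
Baby table (317^j mod 433 for j=0..20):
  0:1  1:317  2:33  3:69  4:223  5:112  6:431  7:232
  8:367  9:295  10:420  11:209  12:4  13:402  14:132  15:276
  16:26  17:15  18:425  19:62  20:169
Giant step factor: 317^(-21) ≡ 302 (mod 433).
Scan 114·302^i mod 433 for i = 0, 1, …:
  i=0: 114   i=1: 221   i=2: 60   i=3: 367
Match at i=3, j=8: x = 3·21 + 8 = 71.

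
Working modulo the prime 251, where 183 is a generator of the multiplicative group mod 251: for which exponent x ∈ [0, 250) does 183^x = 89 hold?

146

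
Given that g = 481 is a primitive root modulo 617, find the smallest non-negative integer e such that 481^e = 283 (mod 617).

524

Baby-step giant-step with m = ceil(sqrt(616)) = 25.
Baby table (481^j mod 617 for j=0..24):
  0:1  1:481  2:603  3:53  4:196  5:492  6:341  7:516
  8:162  9:180  10:200  11:565  12:285  13:111  14:329  15:297
  16:330  17:161  18:316  19:214  20:512  21:89  22:236  23:605
  24:398
Giant step factor: 481^(-25) ≡ 202 (mod 617).
Scan 283·202^i mod 617 for i = 0, 1, …:
  i=0: 283   i=1: 402   i=2: 377   i=3: 263
  i=4: 64   i=5: 588   i=6: 312   i=7: 90
  i=8: 287   i=9: 593     …   i=19: 228
  i=20: 398
Match at i=20, j=24: e = 20·25 + 24 = 524.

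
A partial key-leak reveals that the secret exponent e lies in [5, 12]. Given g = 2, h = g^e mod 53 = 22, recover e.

Compute 2^5 mod 53 = 32, then multiply by 2 repeatedly:
  2^5=32  2^6=11  2^7=22
Found 22 at exponent 7.

7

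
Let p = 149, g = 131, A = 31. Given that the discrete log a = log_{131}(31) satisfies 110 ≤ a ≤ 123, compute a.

Compute 131^110 mod 149 = 130, then multiply by 131 repeatedly:
  131^110=130  131^111=44  131^112=102  131^113=101  131^114=119
  131^115=93  131^116=114  131^117=34  131^118=133  131^119=139
  131^120=31
Found 31 at exponent 120.

120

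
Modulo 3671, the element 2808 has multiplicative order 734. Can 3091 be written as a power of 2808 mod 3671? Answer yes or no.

3091 ∈ ⟨2808⟩ iff 3091^734 ≡ 1 (mod 3671), since |⟨2808⟩| = 734.
3091^734 mod 3671 = 3542.
Since 3542 ≠ 1, 3091 does not lie in the subgroup.

no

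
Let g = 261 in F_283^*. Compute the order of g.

141

The order of 261 must divide p − 1 = 282 = 2 · 3 · 47.
Divisors: 1, 2, 3, 6, 47, 94, 141, 282.
Check each in increasing order: 261^1 ≡ 261;  261^2 ≡ 201;  261^3 ≡ 106;  261^6 ≡ 199;  261^47 ≡ 238;  261^94 ≡ 44;  261^141 ≡ 1.
Smallest exponent giving 1 is 141.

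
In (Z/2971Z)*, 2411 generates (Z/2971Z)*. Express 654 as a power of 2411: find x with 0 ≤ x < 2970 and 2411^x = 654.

Baby-step giant-step with m = ceil(sqrt(2970)) = 55.
Baby table (2411^j mod 2971 for j=0..54):
  0:1  1:2411  2:1645  3:2781  4:2415  5:2376  6:448  7:1655
  8:152  9:1039  10:476  11:830  12:1647  13:1661  14:2734  15:1996
  16:2307  17:465  18:1048  19:1378  20:780  21:2908  22:2599  23:350
  24:86  25:2347  26:1833  27:1486  28:2691  29:2308  30:2876  31:2693
  32:1188  33:224  34:2313  35:76  36:2005  37:238  38:415  39:2309
  40:2316  41:1367  42:998  43:2639  44:1718  45:524  46:689  47:390
  48:1454  49:2785  50:175  51:43  52:2659  53:2402  54:743
Giant step factor: 2411^(-55) ≡ 2780 (mod 2971).
Scan 654·2780^i mod 2971 for i = 0, 1, …:
  i=0: 654   i=1: 2839   i=2: 1444   i=3: 499
  i=4: 2734
Match at i=4, j=14: x = 4·55 + 14 = 234.

234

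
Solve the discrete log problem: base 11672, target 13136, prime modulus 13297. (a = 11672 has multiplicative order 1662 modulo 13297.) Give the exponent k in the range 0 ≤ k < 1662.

Baby-step giant-step with m = ceil(sqrt(1662)) = 41.
Baby table (11672^j mod 13297 for j=0..40):
  0:1  1:11672  2:7819  3:6057  4:10452  5:9066  6:826  7:747
  8:9449  9:3410  10:3599  11:2305  12:4129  13:5360  14:12832  15:10993
  16:7543  17:2459  18:6522  19:12756  20:1523  21:11664  22:7522  23:9990
  24:1887  25:5232  26:8080  27:7436  28:3473  29:7600  30:2913  31:107
  32:12283  33:12219  34:9843  35:1416  36:12678  37:8600  38:147  39:471
  40:5851
Giant step factor: 11672^(-41) ≡ 13118 (mod 13297).
Scan 13136·13118^i mod 13297 for i = 0, 1, …:
  i=0: 13136   i=1: 2225   i=2: 635   i=3: 6008
  i=4: 1625   i=5: 1659   i=6: 8870   i=7: 7910
  i=8: 6889   i=9: 3490     …   i=23: 7034
  i=24: 4129
Match at i=24, j=12: k = 24·41 + 12 = 996.

996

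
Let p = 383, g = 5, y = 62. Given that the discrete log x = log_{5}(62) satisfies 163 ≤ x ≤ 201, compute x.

166

Compute 5^163 mod 383 = 264, then multiply by 5 repeatedly:
  5^163=264  5^164=171  5^165=89  5^166=62
Found 62 at exponent 166.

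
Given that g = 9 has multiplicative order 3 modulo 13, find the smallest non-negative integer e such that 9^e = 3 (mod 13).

Successive powers of 9 modulo 13:
  9^0=1  9^1=9  9^2=3
So 9^2 ≡ 3 (mod 13), giving e = 2.

2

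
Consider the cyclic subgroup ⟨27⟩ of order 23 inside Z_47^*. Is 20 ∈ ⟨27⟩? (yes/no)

no

20 ∈ ⟨27⟩ iff 20^23 ≡ 1 (mod 47), since |⟨27⟩| = 23.
20^23 mod 47 = 46.
Since 46 ≠ 1, 20 does not lie in the subgroup.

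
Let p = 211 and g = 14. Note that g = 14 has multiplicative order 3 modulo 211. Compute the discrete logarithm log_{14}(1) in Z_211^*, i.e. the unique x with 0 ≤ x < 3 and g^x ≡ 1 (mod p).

0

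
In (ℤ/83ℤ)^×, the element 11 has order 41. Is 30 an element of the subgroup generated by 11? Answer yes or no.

yes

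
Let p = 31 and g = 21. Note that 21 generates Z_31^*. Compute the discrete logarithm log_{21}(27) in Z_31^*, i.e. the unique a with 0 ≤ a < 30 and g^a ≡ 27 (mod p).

27

Successive powers of 21 modulo 31:
  21^0=1  21^1=21  21^2=7  21^3=23  21^4=18  21^5=6
  21^6=2  21^7=11  21^8=14  21^9=15  21^10=5  21^11=12
  21^12=4  21^13=22  21^14=28  21^15=30  21^16=10  21^17=24
  21^18=8  21^19=13  21^20=25  21^21=29  21^22=20  21^23=17
  21^24=16  21^25=26  21^26=19  21^27=27
So 21^27 ≡ 27 (mod 31), giving a = 27.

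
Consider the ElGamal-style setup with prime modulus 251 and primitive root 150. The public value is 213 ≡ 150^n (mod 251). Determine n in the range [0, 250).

Baby-step giant-step with m = ceil(sqrt(250)) = 16.
Baby table (150^j mod 251 for j=0..15):
  0:1  1:150  2:161  3:54  4:68  5:160  6:155  7:158
  8:106  9:87  10:249  11:202  12:180  13:143  14:115  15:182
Giant step factor: 150^(-16) ≡ 17 (mod 251).
Scan 213·17^i mod 251 for i = 0, 1, …:
  i=0: 213   i=1: 107   i=2: 62   i=3: 50
  i=4: 97   i=5: 143
Match at i=5, j=13: n = 5·16 + 13 = 93.

93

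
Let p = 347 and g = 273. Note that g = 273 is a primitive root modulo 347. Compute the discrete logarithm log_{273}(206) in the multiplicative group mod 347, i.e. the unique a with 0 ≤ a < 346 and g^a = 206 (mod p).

Baby-step giant-step with m = ceil(sqrt(346)) = 19.
Baby table (273^j mod 347 for j=0..18):
  0:1  1:273  2:271  3:72  4:224  5:80  6:326  7:166
  8:208  9:223  10:154  11:55  12:94  13:331  14:143  15:175
  16:236  17:233  18:108
Giant step factor: 273^(-19) ≡ 63 (mod 347).
Scan 206·63^i mod 347 for i = 0, 1, …:
  i=0: 206   i=1: 139   i=2: 82   i=3: 308
  i=4: 319   i=5: 318   i=6: 255   i=7: 103
  i=8: 243   i=9: 41   i=10: 154
Match at i=10, j=10: a = 10·19 + 10 = 200.

200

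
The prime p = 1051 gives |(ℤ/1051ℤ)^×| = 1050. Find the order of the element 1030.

The order of 1030 must divide p − 1 = 1050 = 2 · 3 · 5^2 · 7.
Divisors: 1, 2, 3, 5, 6, 7, 10, 14, 15, 21, 25, 30, 35, 42, 50, 70, 75, 105, 150, 175, 210, 350, 525, 1050.
Check each in increasing order: 1030^1 ≡ 1030;  1030^2 ≡ 441;  1030^3 ≡ 198;  1030^5 ≡ 85;  1030^6 ≡ 317;  1030^7 ≡ 700;  1030^10 ≡ 919;  1030^14 ≡ 234;  1030^15 ≡ 341;  1030^21 ≡ 895;  1030^25 ≡ 181;  1030^30 ≡ 671;  1030^35 ≡ 281;  1030^42 ≡ 163;  1030^50 ≡ 180;  1030^70 ≡ 136;  1030^75 ≡ 1050;  1030^105 ≡ 380;  1030^150 ≡ 1.
Smallest exponent giving 1 is 150.

150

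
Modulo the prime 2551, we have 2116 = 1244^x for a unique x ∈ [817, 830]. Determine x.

824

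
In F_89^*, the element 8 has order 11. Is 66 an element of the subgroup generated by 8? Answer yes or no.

no

⟨8⟩ has order 11; its elements mod 89 are {1, 2, 4, 8, 16, 32, 39, 45, 64, 67, 78}.
66 is not in this set.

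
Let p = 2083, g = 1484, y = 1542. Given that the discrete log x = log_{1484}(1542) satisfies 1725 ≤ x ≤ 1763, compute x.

Compute 1484^1725 mod 2083 = 614, then multiply by 1484 repeatedly:
  1484^1725=614  1484^1726=905  1484^1727=1568  1484^1728=201  1484^1729=415
  1484^1730=1375  1484^1731=1243  1484^1732=1157  1484^1733=596  1484^1734=1272
  1484^1735=450  1484^1736=1240  1484^1737=871  1484^1738=1104  1484^1739=1098
  1484^1740=526  1484^1741=1542
Found 1542 at exponent 1741.

1741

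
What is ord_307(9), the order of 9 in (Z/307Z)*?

The order of 9 must divide p − 1 = 306 = 2 · 3^2 · 17.
Divisors: 1, 2, 3, 6, 9, 17, 18, 34, 51, 102, 153, 306.
Check each in increasing order: 9^1 ≡ 9;  9^2 ≡ 81;  9^3 ≡ 115;  9^6 ≡ 24;  9^9 ≡ 304;  9^17 ≡ 1.
Smallest exponent giving 1 is 17.

17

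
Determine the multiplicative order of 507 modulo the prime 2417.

The order of 507 must divide p − 1 = 2416 = 2^4 · 151.
Divisors: 1, 2, 4, 8, 16, 151, 302, 604, 1208, 2416.
Check each in increasing order: 507^1 ≡ 507;  507^2 ≡ 847;  507^4 ≡ 1977;  507^8 ≡ 240;  507^16 ≡ 2009;  507^151 ≡ 1362;  507^302 ≡ 1205;  507^604 ≡ 1825;  507^1208 ≡ 2416;  507^2416 ≡ 1.
Smallest exponent giving 1 is 2416.

2416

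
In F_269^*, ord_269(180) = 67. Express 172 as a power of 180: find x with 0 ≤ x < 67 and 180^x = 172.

15

Successive powers of 180 modulo 269:
  180^0=1  180^1=180  180^2=120  180^3=80  180^4=143  180^5=185
  180^6=213  180^7=142  180^8=5  180^9=93  180^10=62  180^11=131
  180^12=177  180^13=118  180^14=258  180^15=172
So 180^15 ≡ 172 (mod 269), giving x = 15.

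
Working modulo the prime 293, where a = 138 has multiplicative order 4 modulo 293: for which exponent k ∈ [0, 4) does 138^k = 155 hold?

3

Successive powers of 138 modulo 293:
  138^0=1  138^1=138  138^2=292  138^3=155
So 138^3 ≡ 155 (mod 293), giving k = 3.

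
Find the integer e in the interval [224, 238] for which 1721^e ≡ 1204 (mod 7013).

Compute 1721^224 mod 7013 = 4853, then multiply by 1721 repeatedly:
  1721^224=4853  1721^225=6543  1721^226=4638  1721^227=1204
Found 1204 at exponent 227.

227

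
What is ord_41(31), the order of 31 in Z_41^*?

10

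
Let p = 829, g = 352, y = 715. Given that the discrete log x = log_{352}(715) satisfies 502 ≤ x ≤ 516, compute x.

510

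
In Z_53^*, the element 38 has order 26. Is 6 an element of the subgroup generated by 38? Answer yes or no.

yes

6 ∈ ⟨38⟩ iff 6^26 ≡ 1 (mod 53), since |⟨38⟩| = 26.
6^26 mod 53 = 1.
Since 1 = 1, 6 lies in the subgroup.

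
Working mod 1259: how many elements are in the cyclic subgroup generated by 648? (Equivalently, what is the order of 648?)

The order of 648 must divide p − 1 = 1258 = 2 · 17 · 37.
Divisors: 1, 2, 17, 34, 37, 74, 629, 1258.
Check each in increasing order: 648^1 ≡ 648;  648^2 ≡ 657;  648^17 ≡ 468;  648^34 ≡ 1217;  648^37 ≡ 665;  648^74 ≡ 316;  648^629 ≡ 1258;  648^1258 ≡ 1.
Smallest exponent giving 1 is 1258.

1258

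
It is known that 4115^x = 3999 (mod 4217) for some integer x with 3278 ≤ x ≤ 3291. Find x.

3290

Compute 4115^3278 mod 4217 = 3024, then multiply by 4115 repeatedly:
  4115^3278=3024  4115^3279=3610  4115^3280=2876  4115^3281=1838  4115^3282=2289
  4115^3283=2674  4115^3284=1357  4115^3285=747  4115^3286=3929  4115^3287=4074
  4115^3288=1935  4115^3289=829  4115^3290=3999
Found 3999 at exponent 3290.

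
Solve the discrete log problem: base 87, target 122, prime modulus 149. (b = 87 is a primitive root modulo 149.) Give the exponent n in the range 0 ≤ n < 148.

101

Baby-step giant-step with m = ceil(sqrt(148)) = 13.
Baby table (87^j mod 149 for j=0..12):
  0:1  1:87  2:119  3:72  4:6  5:75  6:118  7:134
  8:36  9:3  10:112  11:59  12:67
Giant step factor: 87^(-13) ≡ 58 (mod 149).
Scan 122·58^i mod 149 for i = 0, 1, …:
  i=0: 122   i=1: 73   i=2: 62   i=3: 20
  i=4: 117   i=5: 81   i=6: 79   i=7: 112
Match at i=7, j=10: n = 7·13 + 10 = 101.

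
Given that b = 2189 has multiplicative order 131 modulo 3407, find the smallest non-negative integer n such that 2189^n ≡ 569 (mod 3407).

112

Baby-step giant-step with m = ceil(sqrt(131)) = 12.
Baby table (2189^j mod 3407 for j=0..11):
  0:1  1:2189  2:1479  3:881  4:147  5:1525  6:2772  7:41
  8:1167  9:2720  10:2051  11:2620
Giant step factor: 2189^(-12) ≡ 2887 (mod 3407).
Scan 569·2887^i mod 3407 for i = 0, 1, …:
  i=0: 569   i=1: 529   i=2: 887   i=3: 2112
  i=4: 2221   i=5: 53   i=6: 3103   i=7: 1358
  i=8: 2496   i=9: 147
Match at i=9, j=4: n = 9·12 + 4 = 112.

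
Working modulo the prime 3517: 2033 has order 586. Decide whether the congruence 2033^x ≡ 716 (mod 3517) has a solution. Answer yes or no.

716 ∈ ⟨2033⟩ iff 716^586 ≡ 1 (mod 3517), since |⟨2033⟩| = 586.
716^586 mod 3517 = 1.
Since 1 = 1, 716 lies in the subgroup.

yes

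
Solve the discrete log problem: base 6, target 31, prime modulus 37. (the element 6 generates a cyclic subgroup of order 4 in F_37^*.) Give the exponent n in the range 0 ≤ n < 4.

Successive powers of 6 modulo 37:
  6^0=1  6^1=6  6^2=36  6^3=31
So 6^3 ≡ 31 (mod 37), giving n = 3.

3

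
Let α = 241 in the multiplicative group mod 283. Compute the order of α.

The order of 241 must divide p − 1 = 282 = 2 · 3 · 47.
Divisors: 1, 2, 3, 6, 47, 94, 141, 282.
Check each in increasing order: 241^1 ≡ 241;  241^2 ≡ 66;  241^3 ≡ 58;  241^6 ≡ 251;  241^47 ≡ 282;  241^94 ≡ 1.
Smallest exponent giving 1 is 94.

94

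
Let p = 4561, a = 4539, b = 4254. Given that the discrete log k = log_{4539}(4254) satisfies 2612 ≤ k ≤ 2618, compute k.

Compute 4539^2612 mod 4561 = 3542, then multiply by 4539 repeatedly:
  4539^2612=3542  4539^2613=4174  4539^2614=3953  4539^2615=4254
Found 4254 at exponent 2615.

2615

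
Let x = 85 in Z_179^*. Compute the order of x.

The order of 85 must divide p − 1 = 178 = 2 · 89.
Divisors: 1, 2, 89, 178.
Check each in increasing order: 85^1 ≡ 85;  85^2 ≡ 65;  85^89 ≡ 1.
Smallest exponent giving 1 is 89.

89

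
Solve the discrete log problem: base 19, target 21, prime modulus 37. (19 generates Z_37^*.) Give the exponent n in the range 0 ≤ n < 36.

14

Successive powers of 19 modulo 37:
  19^0=1  19^1=19  19^2=28  19^3=14  19^4=7  19^5=22
  19^6=11  19^7=24  19^8=12  19^9=6  19^10=3  19^11=20
  19^12=10  19^13=5  19^14=21
So 19^14 ≡ 21 (mod 37), giving n = 14.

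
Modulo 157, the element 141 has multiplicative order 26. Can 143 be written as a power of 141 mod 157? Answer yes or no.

yes

143 ∈ ⟨141⟩ iff 143^26 ≡ 1 (mod 157), since |⟨141⟩| = 26.
143^26 mod 157 = 1.
Since 1 = 1, 143 lies in the subgroup.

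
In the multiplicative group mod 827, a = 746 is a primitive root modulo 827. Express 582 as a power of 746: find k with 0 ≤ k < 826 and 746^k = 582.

Baby-step giant-step with m = ceil(sqrt(826)) = 29.
Baby table (746^j mod 827 for j=0..28):
  0:1  1:746  2:772  3:320  4:544  5:594  6:679  7:410
  8:697  9:606  10:534  11:577  12:402  13:518  14:219  15:455
  16:360  17:612  18:48  19:247  20:668  21:474  22:475  23:394
  24:339  25:659  26:376  27:143  28:822
Giant step factor: 746^(-29) ≡ 535 (mod 827).
Scan 582·535^i mod 827 for i = 0, 1, …:
  i=0: 582   i=1: 418   i=2: 340   i=3: 787
  i=4: 102   i=5: 815   i=6: 196   i=7: 658
  i=8: 555   i=9: 32     …   i=23: 112
  i=24: 376
Match at i=24, j=26: k = 24·29 + 26 = 722.

722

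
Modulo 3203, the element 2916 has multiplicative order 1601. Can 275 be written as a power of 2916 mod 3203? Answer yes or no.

yes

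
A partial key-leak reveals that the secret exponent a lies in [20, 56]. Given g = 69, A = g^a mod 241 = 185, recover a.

Compute 69^20 mod 241 = 60, then multiply by 69 repeatedly:
  69^20=60  69^21=43  69^22=75  69^23=114  69^24=154
  69^25=22  69^26=72  69^27=148  69^28=90  69^29=185
Found 185 at exponent 29.

29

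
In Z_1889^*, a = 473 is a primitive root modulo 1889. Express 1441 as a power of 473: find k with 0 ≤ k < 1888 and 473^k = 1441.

Baby-step giant-step with m = ceil(sqrt(1888)) = 44.
Baby table (473^j mod 1889 for j=0..43):
  0:1  1:473  2:827  3:148  4:111  5:1500  6:1125  7:1316
  8:987  9:268  10:201  11:623  12:1884  13:1413  14:1532  15:1149
  16:1334  17:56  18:42  19:976  20:732  21:549  22:884  23:663
  24:25  25:491  26:1785  27:1811  28:886  29:1609  30:1679  31:787
  32:118  33:1033  34:1247  35:463  36:1764  37:1323  38:520  39:390
  40:1237  41:1400  42:1050  43:1732
Giant step factor: 473^(-44) ≡ 381 (mod 1889).
Scan 1441·381^i mod 1889 for i = 0, 1, …:
  i=0: 1441   i=1: 1211   i=2: 475   i=3: 1520
  i=4: 1086   i=5: 75   i=6: 240   i=7: 768
  i=8: 1702   i=9: 535     …   i=14: 1382
  i=15: 1400
Match at i=15, j=41: k = 15·44 + 41 = 701.

701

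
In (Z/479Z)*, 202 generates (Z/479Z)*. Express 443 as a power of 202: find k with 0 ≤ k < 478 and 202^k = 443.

211

Baby-step giant-step with m = ceil(sqrt(478)) = 22.
Baby table (202^j mod 479 for j=0..21):
  0:1  1:202  2:89  3:255  4:257  5:182  6:360  7:391
  8:426  9:311  10:73  11:376  12:270  13:413  14:80  15:353
  16:414  17:282  18:442  19:190  20:60  21:145
Giant step factor: 202^(-22) ≡ 27 (mod 479).
Scan 443·27^i mod 479 for i = 0, 1, …:
  i=0: 443   i=1: 465   i=2: 101   i=3: 332
  i=4: 342   i=5: 133   i=6: 238   i=7: 199
  i=8: 104   i=9: 413
Match at i=9, j=13: k = 9·22 + 13 = 211.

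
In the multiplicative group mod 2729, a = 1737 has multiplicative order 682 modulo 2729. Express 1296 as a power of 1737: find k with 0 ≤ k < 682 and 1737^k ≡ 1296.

579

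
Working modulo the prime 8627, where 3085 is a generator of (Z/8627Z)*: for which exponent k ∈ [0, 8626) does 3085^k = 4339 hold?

747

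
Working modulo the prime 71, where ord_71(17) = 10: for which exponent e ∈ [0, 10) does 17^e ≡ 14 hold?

3

Successive powers of 17 modulo 71:
  17^0=1  17^1=17  17^2=5  17^3=14
So 17^3 ≡ 14 (mod 71), giving e = 3.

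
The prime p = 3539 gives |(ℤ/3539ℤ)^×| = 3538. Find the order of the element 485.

1769

The order of 485 must divide p − 1 = 3538 = 2 · 29 · 61.
Divisors: 1, 2, 29, 58, 61, 122, 1769, 3538.
Check each in increasing order: 485^1 ≡ 485;  485^2 ≡ 1651;  485^29 ≡ 997;  485^58 ≡ 3089;  485^61 ≡ 3152;  485^122 ≡ 1131;  485^1769 ≡ 1.
Smallest exponent giving 1 is 1769.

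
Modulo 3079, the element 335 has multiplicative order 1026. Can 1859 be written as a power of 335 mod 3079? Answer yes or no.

no

1859 ∈ ⟨335⟩ iff 1859^1026 ≡ 1 (mod 3079), since |⟨335⟩| = 1026.
1859^1026 mod 3079 = 546.
Since 546 ≠ 1, 1859 does not lie in the subgroup.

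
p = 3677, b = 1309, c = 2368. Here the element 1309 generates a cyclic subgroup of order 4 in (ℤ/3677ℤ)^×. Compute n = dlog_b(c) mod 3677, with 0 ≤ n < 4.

Successive powers of 1309 modulo 3677:
  1309^0=1  1309^1=1309  1309^2=3676  1309^3=2368
So 1309^3 ≡ 2368 (mod 3677), giving n = 3.

3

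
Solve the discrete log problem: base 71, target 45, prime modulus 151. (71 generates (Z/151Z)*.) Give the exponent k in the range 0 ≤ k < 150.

Baby-step giant-step with m = ceil(sqrt(150)) = 13.
Baby table (71^j mod 151 for j=0..12):
  0:1  1:71  2:58  3:41  4:42  5:113  6:20  7:61
  8:103  9:65  10:85  11:146  12:98
Giant step factor: 71^(-13) ≡ 63 (mod 151).
Scan 45·63^i mod 151 for i = 0, 1, …:
  i=0: 45   i=1: 117   i=2: 123   i=3: 48
  i=4: 4   i=5: 101   i=6: 21   i=7: 115
  i=8: 148   i=9: 113
Match at i=9, j=5: k = 9·13 + 5 = 122.

122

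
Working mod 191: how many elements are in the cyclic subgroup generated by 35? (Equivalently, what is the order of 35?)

190

The order of 35 must divide p − 1 = 190 = 2 · 5 · 19.
Divisors: 1, 2, 5, 10, 19, 38, 95, 190.
Check each in increasing order: 35^1 ≡ 35;  35^2 ≡ 79;  35^5 ≡ 122;  35^10 ≡ 177;  35^19 ≡ 82;  35^38 ≡ 39;  35^95 ≡ 190;  35^190 ≡ 1.
Smallest exponent giving 1 is 190.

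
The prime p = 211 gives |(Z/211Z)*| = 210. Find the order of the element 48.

210

The order of 48 must divide p − 1 = 210 = 2 · 3 · 5 · 7.
Divisors: 1, 2, 3, 5, 6, 7, 10, 14, 15, 21, 30, 35, 42, 70, 105, 210.
Check each in increasing order: 48^1 ≡ 48;  48^2 ≡ 194;  48^3 ≡ 28;  48^5 ≡ 157;  48^6 ≡ 151;  48^7 ≡ 74;  48^10 ≡ 173;  48^14 ≡ 201;  48^15 ≡ 153;  48^21 ≡ 104;  48^30 ≡ 199;  48^35 ≡ 15;  48^42 ≡ 55;  48^70 ≡ 14;  48^105 ≡ 210;  48^210 ≡ 1.
Smallest exponent giving 1 is 210.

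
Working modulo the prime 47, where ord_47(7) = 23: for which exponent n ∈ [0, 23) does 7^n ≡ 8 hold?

Successive powers of 7 modulo 47:
  7^0=1  7^1=7  7^2=2  7^3=14  7^4=4  7^5=28
  7^6=8
So 7^6 ≡ 8 (mod 47), giving n = 6.

6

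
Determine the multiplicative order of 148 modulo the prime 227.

The order of 148 must divide p − 1 = 226 = 2 · 113.
Divisors: 1, 2, 113, 226.
Check each in increasing order: 148^1 ≡ 148;  148^2 ≡ 112;  148^113 ≡ 226;  148^226 ≡ 1.
Smallest exponent giving 1 is 226.

226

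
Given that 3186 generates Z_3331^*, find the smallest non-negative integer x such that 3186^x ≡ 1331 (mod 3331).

Baby-step giant-step with m = ceil(sqrt(3330)) = 58.
Baby table (3186^j mod 3331 for j=0..57):
  0:1  1:3186  2:1039  3:2571  4:277  5:3138  6:1337  7:2664
  8:116  9:3166  10:608  11:1777  12:2153  13:929  14:1866  15:2572
  16:132  17:846  18:577  19:2941  20:3254  21:1172  22:3272  23:1893
  24:1988  25:1537  26:312  27:1394  28:1061  29:2712  30:3149  31:3073
  32:769  33:1749  34:2882  35:1816  36:3160  37:1478  38:2205  39:51
  40:2598  41:3024  42:1212  43:803  44:150  45:1567  46:2624  47:2585
  48:1578  49:1029  50:690  51:3211  52:745  53:1898  54:1263  55:70
  56:3174  57:2779
Giant step factor: 3186^(-58) ≡ 1839 (mod 3331).
Scan 1331·1839^i mod 3331 for i = 0, 1, …:
  i=0: 1331   i=1: 2755   i=2: 3325   i=3: 2290
  i=4: 926   i=5: 773   i=6: 2541   i=7: 2837
  i=8: 897   i=9: 738     …   i=37: 58
  i=38: 70
Match at i=38, j=55: x = 38·58 + 55 = 2259.

2259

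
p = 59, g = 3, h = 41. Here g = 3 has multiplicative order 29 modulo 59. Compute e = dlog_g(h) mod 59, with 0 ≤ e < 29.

Successive powers of 3 modulo 59:
  3^0=1  3^1=3  3^2=9  3^3=27  3^4=22  3^5=7
  3^6=21  3^7=4  3^8=12  3^9=36  3^10=49  3^11=29
  3^12=28  3^13=25  3^14=16  3^15=48  3^16=26  3^17=19
  3^18=57  3^19=53  3^20=41
So 3^20 ≡ 41 (mod 59), giving e = 20.

20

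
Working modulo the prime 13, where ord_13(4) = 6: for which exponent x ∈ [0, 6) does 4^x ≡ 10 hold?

5

Successive powers of 4 modulo 13:
  4^0=1  4^1=4  4^2=3  4^3=12  4^4=9  4^5=10
So 4^5 ≡ 10 (mod 13), giving x = 5.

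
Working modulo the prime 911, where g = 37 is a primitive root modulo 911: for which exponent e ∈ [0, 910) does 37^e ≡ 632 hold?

Baby-step giant-step with m = ceil(sqrt(910)) = 31.
Baby table (37^j mod 911 for j=0..30):
  0:1  1:37  2:458  3:548  4:234  5:459  6:585  7:692
  8:96  9:819  10:240  11:681  12:600  13:336  14:589  15:840
  16:106  17:278  18:265  19:695  20:207  21:371  22:62  23:472
  24:155  25:269  26:843  27:217  28:741  29:87  30:486
Giant step factor: 37^(-31) ≡ 111 (mod 911).
Scan 632·111^i mod 911 for i = 0, 1, …:
  i=0: 632   i=1: 5   i=2: 555   i=3: 568
  i=4: 189   i=5: 26   i=6: 153   i=7: 585
Match at i=7, j=6: e = 7·31 + 6 = 223.

223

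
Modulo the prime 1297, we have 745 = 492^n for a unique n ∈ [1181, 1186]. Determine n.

Compute 492^1181 mod 1297 = 767, then multiply by 492 repeatedly:
  492^1181=767  492^1182=1234  492^1183=132  492^1184=94  492^1185=853
  492^1186=745
Found 745 at exponent 1186.

1186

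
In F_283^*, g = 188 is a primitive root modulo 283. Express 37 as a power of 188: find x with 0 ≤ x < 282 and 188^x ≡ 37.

103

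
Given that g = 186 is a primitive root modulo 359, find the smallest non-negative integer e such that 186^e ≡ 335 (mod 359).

Baby-step giant-step with m = ceil(sqrt(358)) = 19.
Baby table (186^j mod 359 for j=0..18):
  0:1  1:186  2:132  3:140  4:192  5:171  6:214  7:314
  8:246  9:163  10:162  11:335  12:203  13:63  14:230  15:59
  16:204  17:249  18:3
Giant step factor: 186^(-19) ≡ 267 (mod 359).
Scan 335·267^i mod 359 for i = 0, 1, …:
  i=0: 335
Match at i=0, j=11: e = 0·19 + 11 = 11.

11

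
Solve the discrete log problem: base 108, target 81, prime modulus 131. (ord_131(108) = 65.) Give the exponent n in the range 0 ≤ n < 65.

Successive powers of 108 modulo 131:
  108^0=1  108^1=108  108^2=5  108^3=16  108^4=25  108^5=80
  108^6=125  108^7=7  108^8=101  108^9=35  108^10=112  108^11=44
  108^12=36  108^13=89  108^14=49  108^15=52  108^16=114  108^17=129
  108^18=46  108^19=121  108^20=99  108^21=81
So 108^21 ≡ 81 (mod 131), giving n = 21.

21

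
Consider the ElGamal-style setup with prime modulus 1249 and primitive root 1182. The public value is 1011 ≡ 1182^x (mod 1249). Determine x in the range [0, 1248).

Baby-step giant-step with m = ceil(sqrt(1248)) = 36.
Baby table (1182^j mod 1249 for j=0..35):
  0:1  1:1182  2:742  3:246  4:1004  5:178  6:564  7:931
  8:73  9:105  10:459  11:472  12:850  13:504  14:1204  15:517
  16:333  17:171  18:1033  19:733  20:849  21:571  22:462  23:271
  24:578  25:1242  26:469  27:1051  28:776  29:466  30:3  31:1048
  32:977  33:738  34:514  35:534
Giant step factor: 1182^(-36) ≡ 203 (mod 1249).
Scan 1011·203^i mod 1249 for i = 0, 1, …:
  i=0: 1011   i=1: 397   i=2: 655   i=3: 571
Match at i=3, j=21: x = 3·36 + 21 = 129.

129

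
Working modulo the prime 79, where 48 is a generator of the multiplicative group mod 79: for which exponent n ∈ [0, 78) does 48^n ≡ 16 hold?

Baby-step giant-step with m = ceil(sqrt(78)) = 9.
Baby table (48^j mod 79 for j=0..8):
  0:1  1:48  2:13  3:71  4:11  5:54  6:64  7:70
  8:42
Giant step factor: 48^(-9) ≡ 27 (mod 79).
Scan 16·27^i mod 79 for i = 0, 1, …:
  i=0: 16   i=1: 37   i=2: 51   i=3: 34
  i=4: 49   i=5: 59   i=6: 13
Match at i=6, j=2: n = 6·9 + 2 = 56.

56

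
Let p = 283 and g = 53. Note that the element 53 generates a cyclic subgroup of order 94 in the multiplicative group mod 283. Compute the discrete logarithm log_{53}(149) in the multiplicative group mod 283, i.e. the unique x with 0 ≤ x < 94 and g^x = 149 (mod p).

Baby-step giant-step with m = ceil(sqrt(94)) = 10.
Baby table (53^j mod 283 for j=0..9):
  0:1  1:53  2:262  3:19  4:158  5:167  6:78  7:172
  8:60  9:67
Giant step factor: 53^(-10) ≡ 42 (mod 283).
Scan 149·42^i mod 283 for i = 0, 1, …:
  i=0: 149   i=1: 32   i=2: 212   i=3: 131
  i=4: 125   i=5: 156   i=6: 43   i=7: 108
  i=8: 8   i=9: 53
Match at i=9, j=1: x = 9·10 + 1 = 91.

91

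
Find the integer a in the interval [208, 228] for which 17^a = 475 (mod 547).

210

Compute 17^208 mod 547 = 13, then multiply by 17 repeatedly:
  17^208=13  17^209=221  17^210=475
Found 475 at exponent 210.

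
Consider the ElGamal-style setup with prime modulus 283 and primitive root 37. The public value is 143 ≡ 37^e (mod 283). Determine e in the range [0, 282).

Baby-step giant-step with m = ceil(sqrt(282)) = 17.
Baby table (37^j mod 283 for j=0..16):
  0:1  1:37  2:237  3:279  4:135  5:184  6:16  7:26
  8:113  9:219  10:179  11:114  12:256  13:133  14:110  15:108
  16:34
Giant step factor: 37^(-17) ≡ 146 (mod 283).
Scan 143·146^i mod 283 for i = 0, 1, …:
  i=0: 143   i=1: 219
Match at i=1, j=9: e = 1·17 + 9 = 26.

26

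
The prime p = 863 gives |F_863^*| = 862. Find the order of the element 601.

431

The order of 601 must divide p − 1 = 862 = 2 · 431.
Divisors: 1, 2, 431, 862.
Check each in increasing order: 601^1 ≡ 601;  601^2 ≡ 467;  601^431 ≡ 1.
Smallest exponent giving 1 is 431.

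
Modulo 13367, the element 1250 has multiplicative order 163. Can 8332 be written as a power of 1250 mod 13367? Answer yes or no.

yes

8332 ∈ ⟨1250⟩ iff 8332^163 ≡ 1 (mod 13367), since |⟨1250⟩| = 163.
8332^163 mod 13367 = 1.
Since 1 = 1, 8332 lies in the subgroup.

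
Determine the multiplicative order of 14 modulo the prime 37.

12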